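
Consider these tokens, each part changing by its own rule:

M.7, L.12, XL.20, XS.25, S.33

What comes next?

M.38

Size goes M, L, XL, XS, S → M (runs through clothing sizes XS→XL).
Second component — alternating steps +5, +8, +5, +8, …: 7, 12, 20, 25, 33 → 38.
Putting it together: M.38.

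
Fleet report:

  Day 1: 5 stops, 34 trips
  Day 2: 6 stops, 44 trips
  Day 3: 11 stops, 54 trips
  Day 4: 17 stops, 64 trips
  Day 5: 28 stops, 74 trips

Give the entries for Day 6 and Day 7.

45 stops, 84 trips; 73 stops, 94 trips

For the stops, each term is the sum of the two before it: 5, 6, 11, 17, 28 → 45 → 73.
For the trips, +10 each step: 34, 44, 54, 64, 74 → 84 → 94.
Putting the parts together: 45 stops, 84 trips and then 73 stops, 94 trips.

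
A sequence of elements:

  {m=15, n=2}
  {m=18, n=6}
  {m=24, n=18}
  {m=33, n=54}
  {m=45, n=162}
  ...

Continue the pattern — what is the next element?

M goes 15, 18, 24, 33, 45 → 60 (differences are 3, 6, 9, … (increasing by 3 each time)).
N goes 2, 6, 18, 54, 162 → 486 (×3 each step).
Combining the parts gives {m=60, n=486}.

{m=60, n=486}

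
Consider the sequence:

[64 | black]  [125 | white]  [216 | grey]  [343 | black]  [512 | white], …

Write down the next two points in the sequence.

[729 | grey], [1000 | black]

First part: perfect cubes: 4³, 5³, 6³, …, so 64, 125, 216, 343, 512 → 729 → 1000.
Shade — repeats black → white → grey: black, white, grey, black, white → grey → black.
So the next two points are [729 | grey] and [1000 | black].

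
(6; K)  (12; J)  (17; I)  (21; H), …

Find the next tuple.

First value: 6, 12, 17, 21 → 24 (differences are 6, 5, 4, … (decreasing by 1 each time)).
Letter: letters move back 1 place in the alphabet, so K, J, I, H → G.
Putting it together: (24; G).

(24; G)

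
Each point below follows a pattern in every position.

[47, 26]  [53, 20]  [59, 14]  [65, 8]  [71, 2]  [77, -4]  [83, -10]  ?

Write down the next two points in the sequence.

[89, -16], [95, -22]

First coordinate goes 47, 53, 59, 65, 71, 77, 83 → 89 → 95 (+6 each step).
For the second coordinate, together with the first coordinate always sums to 73: 26, 20, 14, 8, 2, -4, -10 → -16 → -22.
Putting the parts together: [89, -16] and then [95, -22].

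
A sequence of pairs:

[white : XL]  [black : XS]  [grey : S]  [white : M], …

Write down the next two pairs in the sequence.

[black : L], [grey : XL]

Shade — repeats white → black → grey: white, black, grey, white → black → grey.
Size: XL, XS, S, M → L → XL (runs through clothing sizes XS→XL).
Putting the parts together: [black : L] and then [grey : XL].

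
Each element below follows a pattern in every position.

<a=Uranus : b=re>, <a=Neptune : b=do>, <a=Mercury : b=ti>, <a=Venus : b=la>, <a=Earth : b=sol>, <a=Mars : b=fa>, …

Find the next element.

<a=Jupiter : b=mi>

For the a, runs through the planets Mercury→Neptune: Uranus, Neptune, Mercury, Venus, Earth, Mars → Jupiter.
B goes re, do, ti, la, sol, fa → mi (runs backward through the solfège scale do→ti).
Combining the parts gives <a=Jupiter : b=mi>.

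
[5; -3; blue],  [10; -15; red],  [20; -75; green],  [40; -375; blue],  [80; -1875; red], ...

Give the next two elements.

[160; -9375; green], [320; -46875; blue]

First value — ×2 each step: 5, 10, 20, 40, 80 → 160 → 320.
Second value goes -3, -15, -75, -375, -1875 → -9375 → -46875 (×5 each step).
Colour — repeats blue → red → green: blue, red, green, blue, red → green → blue.
Putting the parts together: [160; -9375; green] and then [320; -46875; blue].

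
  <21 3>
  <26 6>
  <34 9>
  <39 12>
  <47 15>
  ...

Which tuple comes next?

<52 18>

First coordinate goes 21, 26, 34, 39, 47 → 52 (alternating steps +5, +8, +5, +8, …).
Second coordinate — +3 each step: 3, 6, 9, 12, 15 → 18.
Combining the parts gives <52 18>.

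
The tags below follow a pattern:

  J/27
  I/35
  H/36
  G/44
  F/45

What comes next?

Letter goes J, I, H, G, F → E (letters move back 1 place in the alphabet).
Second component goes 27, 35, 36, 44, 45 → 53 (alternating steps +8, +1, +8, +1, …).
Combining the parts gives E/53.

E/53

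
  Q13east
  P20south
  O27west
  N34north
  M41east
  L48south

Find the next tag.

Letter goes Q, P, O, N, M, L → K (letters move back 1 place in the alphabet).
Second component goes 13, 20, 27, 34, 41, 48 → 55 (+7 each step).
Direction — repeats east → south → west → north: east, south, west, north, east, south → west.
So the next tag is K55west.

K55west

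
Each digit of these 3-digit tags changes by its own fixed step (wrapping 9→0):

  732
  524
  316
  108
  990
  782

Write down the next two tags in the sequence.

574, 366

For the first digit, −2 each step, mod 10: 7, 5, 3, 1, 9, 7 → 5 → 3.
For the second digit, −1 each step, mod 10: 3, 2, 1, 0, 9, 8 → 7 → 6.
For the third digit, +2 each step, mod 10: 2, 4, 6, 8, 0, 2 → 4 → 6.
So the next two tags are 574 and 366.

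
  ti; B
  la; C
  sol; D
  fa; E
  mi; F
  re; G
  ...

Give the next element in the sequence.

For the note, runs backward through the solfège scale do→ti: ti, la, sol, fa, mi, re → do.
For the letter, letters move forward 1 place in the alphabet: B, C, D, E, F, G → H.
So the next element is do; H.

do; H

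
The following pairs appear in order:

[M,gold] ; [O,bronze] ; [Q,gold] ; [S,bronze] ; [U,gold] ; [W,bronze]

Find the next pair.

Letter — letters move forward 2 places in the alphabet: M, O, Q, S, U, W → Y.
Rank: alternates gold ↔ bronze; gold, bronze, gold, bronze, gold, bronze → gold.
So the next pair is [Y,gold].

[Y,gold]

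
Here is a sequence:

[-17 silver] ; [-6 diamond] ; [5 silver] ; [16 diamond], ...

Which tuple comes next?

First coordinate — +11 each step: -17, -6, 5, 16 → 27.
For the rank, alternates silver ↔ diamond: silver, diamond, silver, diamond → silver.
Putting it together: [27 silver].

[27 silver]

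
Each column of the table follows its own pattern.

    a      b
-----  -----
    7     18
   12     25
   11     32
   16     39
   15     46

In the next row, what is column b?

For the column b, +7 each step: 18, 25, 32, 39, 46 → 53.

53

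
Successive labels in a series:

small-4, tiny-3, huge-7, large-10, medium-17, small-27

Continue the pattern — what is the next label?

tiny-44

Size: repeats small → tiny → huge → large → medium, so small, tiny, huge, large, medium, small → tiny.
Second component — each term is the sum of the two before it: 4, 3, 7, 10, 17, 27 → 44.
Putting it together: tiny-44.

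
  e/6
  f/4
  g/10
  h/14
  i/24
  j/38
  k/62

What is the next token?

Letter — letters move forward 1 place in the alphabet: e, f, g, h, i, j, k → l.
Second component: each term is the sum of the two before it, so 6, 4, 10, 14, 24, 38, 62 → 100.
So the next token is l/100.

l/100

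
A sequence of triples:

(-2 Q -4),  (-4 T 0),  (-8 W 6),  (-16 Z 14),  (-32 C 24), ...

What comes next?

(-64 F 36)

First entry: ×2 each step, so -2, -4, -8, -16, -32 → -64.
Letter: Q, T, W, Z, C → F (letters move forward 3 places in the alphabet, wrapping Z→A).
Third entry: -4, 0, 6, 14, 24 → 36 (differences are 4, 6, 8, … (increasing by 2 each time)).
Putting it together: (-64 F 36).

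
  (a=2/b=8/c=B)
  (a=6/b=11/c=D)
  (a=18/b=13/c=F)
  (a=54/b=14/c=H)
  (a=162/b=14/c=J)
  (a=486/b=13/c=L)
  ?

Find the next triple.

(a=1458/b=11/c=N)

A: ×3 each step, so 2, 6, 18, 54, 162, 486 → 1458.
B: differences are 3, 2, 1, … (decreasing by 1 each time); 8, 11, 13, 14, 14, 13 → 11.
C: letters move forward 2 places in the alphabet; B, D, F, H, J, L → N.
So the next triple is (a=1458/b=11/c=N).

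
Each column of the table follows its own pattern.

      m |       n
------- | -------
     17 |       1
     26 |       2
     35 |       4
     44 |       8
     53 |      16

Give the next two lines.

62  32; 71  64

For the column m, +9 each step: 17, 26, 35, 44, 53 → 62 → 71.
Column n: ×2 each step, so 1, 2, 4, 8, 16 → 32 → 64.
So the next two lines are 62  32 and 71  64.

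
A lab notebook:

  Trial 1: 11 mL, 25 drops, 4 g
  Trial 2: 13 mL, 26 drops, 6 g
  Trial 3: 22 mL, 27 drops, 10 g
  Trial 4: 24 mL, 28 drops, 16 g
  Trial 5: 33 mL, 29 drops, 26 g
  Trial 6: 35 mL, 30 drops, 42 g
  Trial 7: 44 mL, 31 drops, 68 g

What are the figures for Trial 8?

46 mL, 32 drops, 110 g

ML — alternating steps +2, +9, +2, +9, …: 11, 13, 22, 24, 33, 35, 44 → 46.
Drops — +1 each step: 25, 26, 27, 28, 29, 30, 31 → 32.
For the g, each term is the sum of the two before it: 4, 6, 10, 16, 26, 42, 68 → 110.
Combining the parts gives 46 mL, 32 drops, 110 g.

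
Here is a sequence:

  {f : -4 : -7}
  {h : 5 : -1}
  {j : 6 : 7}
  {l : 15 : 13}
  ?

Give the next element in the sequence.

{n : 16 : 21}

Letter: letters move forward 2 places in the alphabet; f, h, j, l → n.
Second slot: alternating steps +9, +1, +9, +1, …; -4, 5, 6, 15 → 16.
Third slot goes -7, -1, 7, 13 → 21 (alternating steps +6, +8, +6, +8, …).
Combining the parts gives {n : 16 : 21}.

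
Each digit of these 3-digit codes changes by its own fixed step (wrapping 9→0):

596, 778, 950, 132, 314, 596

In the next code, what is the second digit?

First digit: +2 each step, mod 10, so 5, 7, 9, 1, 3, 5 → 7.
Second digit: −2 each step, mod 10, so 9, 7, 5, 3, 1, 9 → 7.
Third digit: 6, 8, 0, 2, 4, 6 → 8 (+2 each step, mod 10).

7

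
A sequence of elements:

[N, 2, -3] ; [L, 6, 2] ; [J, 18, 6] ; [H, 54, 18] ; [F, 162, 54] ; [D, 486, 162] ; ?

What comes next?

[B, 1458, 486]

For the letter, letters move back 2 places in the alphabet: N, L, J, H, F, D → B.
Second entry — ×3 each step: 2, 6, 18, 54, 162, 486 → 1458.
Third entry: -3, 2, 6, 18, 54, 162 → 486 (always the previous value of the second entry).
So the next element is [B, 1458, 486].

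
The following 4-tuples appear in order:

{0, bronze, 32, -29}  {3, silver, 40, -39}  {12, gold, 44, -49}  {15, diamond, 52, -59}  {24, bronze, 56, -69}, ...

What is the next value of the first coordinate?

27

First coordinate: 0, 3, 12, 15, 24 → 27 (alternating steps +3, +9, +3, +9, …).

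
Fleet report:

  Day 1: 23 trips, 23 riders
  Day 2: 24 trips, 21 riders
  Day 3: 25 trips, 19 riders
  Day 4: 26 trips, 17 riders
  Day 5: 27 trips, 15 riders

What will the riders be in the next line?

Trips: 23, 24, 25, 26, 27 → 28 (+1 each step).
Riders — −2 each step: 23, 21, 19, 17, 15 → 13.

13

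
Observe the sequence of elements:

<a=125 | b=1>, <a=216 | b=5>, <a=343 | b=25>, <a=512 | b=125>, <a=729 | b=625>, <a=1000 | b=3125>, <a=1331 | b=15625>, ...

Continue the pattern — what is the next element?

For the a, perfect cubes: 5³, 6³, 7³, …: 125, 216, 343, 512, 729, 1000, 1331 → 1728.
B goes 1, 5, 25, 125, 625, 3125, 15625 → 78125 (×5 each step).
Putting it together: <a=1728 | b=78125>.

<a=1728 | b=78125>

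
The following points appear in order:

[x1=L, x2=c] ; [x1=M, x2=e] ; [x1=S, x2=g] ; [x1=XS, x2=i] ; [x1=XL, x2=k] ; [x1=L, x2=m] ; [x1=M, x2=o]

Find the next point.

[x1=S, x2=q]

X1: L, M, S, XS, XL, L, M → S (repeats L → M → S → XS → XL).
X2: letters move forward 2 places in the alphabet; c, e, g, i, k, m, o → q.
So the next point is [x1=S, x2=q].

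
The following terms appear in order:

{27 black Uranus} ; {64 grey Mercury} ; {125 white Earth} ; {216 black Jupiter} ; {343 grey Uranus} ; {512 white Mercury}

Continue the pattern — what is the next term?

{729 black Earth}

First slot: perfect cubes: 3³, 4³, 5³, …; 27, 64, 125, 216, 343, 512 → 729.
Shade: black, grey, white, black, grey, white → black (repeats black → grey → white).
Planet: Uranus, Mercury, Earth, Jupiter, Uranus, Mercury → Earth (repeats Uranus → Mercury → Earth → Jupiter).
So the next term is {729 black Earth}.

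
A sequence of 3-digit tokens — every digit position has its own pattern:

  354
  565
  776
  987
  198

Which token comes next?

309

First digit: +2 each step, mod 10, so 3, 5, 7, 9, 1 → 3.
Second digit: +1 each step, mod 10; 5, 6, 7, 8, 9 → 0.
Third digit: +1 each step, mod 10; 4, 5, 6, 7, 8 → 9.
Putting it together: 309.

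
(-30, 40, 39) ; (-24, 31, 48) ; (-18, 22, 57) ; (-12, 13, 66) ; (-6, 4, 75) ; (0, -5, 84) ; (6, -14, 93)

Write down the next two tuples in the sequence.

(12, -23, 102), (18, -32, 111)

First value: +6 each step; -30, -24, -18, -12, -6, 0, 6 → 12 → 18.
Second value: 40, 31, 22, 13, 4, -5, -14 → -23 → -32 (−9 each step).
For the third value, together with the second value always sums to 79: 39, 48, 57, 66, 75, 84, 93 → 102 → 111.
Putting the parts together: (12, -23, 102) and then (18, -32, 111).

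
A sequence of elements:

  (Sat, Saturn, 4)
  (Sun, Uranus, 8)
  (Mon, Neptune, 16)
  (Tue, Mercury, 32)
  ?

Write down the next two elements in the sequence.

Day goes Sat, Sun, Mon, Tue → Wed → Thu (runs through the weekdays Mon→Sun).
Planet: runs through the planets Mercury→Neptune; Saturn, Uranus, Neptune, Mercury → Venus → Earth.
Third slot: 4, 8, 16, 32 → 64 → 128 (×2 each step).
So the next two elements are (Wed, Venus, 64) and (Thu, Earth, 128).

(Wed, Venus, 64), (Thu, Earth, 128)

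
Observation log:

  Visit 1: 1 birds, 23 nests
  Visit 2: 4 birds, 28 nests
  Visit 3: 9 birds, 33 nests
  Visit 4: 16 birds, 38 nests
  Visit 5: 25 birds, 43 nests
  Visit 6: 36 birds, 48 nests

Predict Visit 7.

49 birds, 53 nests

Birds — perfect squares: 1², 2², 3², …: 1, 4, 9, 16, 25, 36 → 49.
Nests goes 23, 28, 33, 38, 43, 48 → 53 (+5 each step).
So the next record is 49 birds, 53 nests.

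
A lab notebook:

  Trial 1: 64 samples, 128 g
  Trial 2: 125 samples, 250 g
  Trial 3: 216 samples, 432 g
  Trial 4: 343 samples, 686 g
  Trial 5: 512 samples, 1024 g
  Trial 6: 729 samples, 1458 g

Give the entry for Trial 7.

1000 samples, 2000 g

Samples: 64, 125, 216, 343, 512, 729 → 1000 (perfect cubes: 4³, 5³, 6³, …).
G — always 2 × the samples: 128, 250, 432, 686, 1024, 1458 → 2000.
So the next row is 1000 samples, 2000 g.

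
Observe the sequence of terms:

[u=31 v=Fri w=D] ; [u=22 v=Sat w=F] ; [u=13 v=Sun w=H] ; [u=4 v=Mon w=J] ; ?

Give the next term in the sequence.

For the u, −9 each step: 31, 22, 13, 4 → -5.
V: runs through the weekdays Mon→Sun, so Fri, Sat, Sun, Mon → Tue.
W goes D, F, H, J → L (letters move forward 2 places in the alphabet).
Combining the parts gives [u=-5 v=Tue w=L].

[u=-5 v=Tue w=L]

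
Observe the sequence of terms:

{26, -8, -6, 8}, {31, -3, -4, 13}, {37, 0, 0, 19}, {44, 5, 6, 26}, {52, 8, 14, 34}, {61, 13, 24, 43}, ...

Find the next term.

{71, 16, 36, 53}

First coordinate — differences are 5, 6, 7, … (increasing by 1 each time): 26, 31, 37, 44, 52, 61 → 71.
Second coordinate goes -8, -3, 0, 5, 8, 13 → 16 (alternating steps +5, +3, +5, +3, …).
Third coordinate — differences are 2, 4, 6, … (increasing by 2 each time): -6, -4, 0, 6, 14, 24 → 36.
Fourth coordinate: differences are 5, 6, 7, … (increasing by 1 each time), so 8, 13, 19, 26, 34, 43 → 53.
Combining the parts gives {71, 16, 36, 53}.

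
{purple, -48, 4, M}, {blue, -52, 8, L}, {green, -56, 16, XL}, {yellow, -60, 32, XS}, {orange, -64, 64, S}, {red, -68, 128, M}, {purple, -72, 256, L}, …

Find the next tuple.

Colour: purple, blue, green, yellow, orange, red, purple → blue (repeats purple → blue → green → yellow → orange → red).
Second component goes -48, -52, -56, -60, -64, -68, -72 → -76 (−4 each step).
Third component: ×2 each step; 4, 8, 16, 32, 64, 128, 256 → 512.
Size — repeats M → L → XL → XS → S: M, L, XL, XS, S, M, L → XL.
Putting it together: {blue, -76, 512, XL}.

{blue, -76, 512, XL}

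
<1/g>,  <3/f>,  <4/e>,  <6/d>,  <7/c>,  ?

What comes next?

<9/b>

First slot: alternating steps +2, +1, +2, +1, …, so 1, 3, 4, 6, 7 → 9.
Letter: letters move back 1 place in the alphabet; g, f, e, d, c → b.
So the next point is <9/b>.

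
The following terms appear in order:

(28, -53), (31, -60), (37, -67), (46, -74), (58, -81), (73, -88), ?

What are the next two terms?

(91, -95), (112, -102)

First part — differences are 3, 6, 9, … (increasing by 3 each time): 28, 31, 37, 46, 58, 73 → 91 → 112.
For the second part, −7 each step: -53, -60, -67, -74, -81, -88 → -95 → -102.
Putting the parts together: (91, -95) and then (112, -102).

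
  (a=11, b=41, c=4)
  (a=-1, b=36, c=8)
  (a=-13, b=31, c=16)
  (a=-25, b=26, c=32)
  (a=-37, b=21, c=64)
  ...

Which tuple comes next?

A: −12 each step, so 11, -1, -13, -25, -37 → -49.
B goes 41, 36, 31, 26, 21 → 16 (−5 each step).
C — ×2 each step: 4, 8, 16, 32, 64 → 128.
So the next tuple is (a=-49, b=16, c=128).

(a=-49, b=16, c=128)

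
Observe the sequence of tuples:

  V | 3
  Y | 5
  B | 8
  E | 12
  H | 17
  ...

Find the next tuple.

For the letter, letters move forward 3 places in the alphabet, wrapping Z→A: V, Y, B, E, H → K.
Second coordinate: differences are 2, 3, 4, … (increasing by 1 each time); 3, 5, 8, 12, 17 → 23.
Putting it together: K | 23.

K | 23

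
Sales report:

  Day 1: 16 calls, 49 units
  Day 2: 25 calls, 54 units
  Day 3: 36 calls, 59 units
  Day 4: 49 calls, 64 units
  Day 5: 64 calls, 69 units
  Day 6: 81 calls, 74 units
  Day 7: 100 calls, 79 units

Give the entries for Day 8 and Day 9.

Calls — perfect squares: 4², 5², 6², …: 16, 25, 36, 49, 64, 81, 100 → 121 → 144.
Units — +5 each step: 49, 54, 59, 64, 69, 74, 79 → 84 → 89.
Putting the parts together: 121 calls, 84 units and then 144 calls, 89 units.

121 calls, 84 units; 144 calls, 89 units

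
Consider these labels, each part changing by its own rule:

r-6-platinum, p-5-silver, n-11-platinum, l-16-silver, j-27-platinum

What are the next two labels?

Letter — letters move back 2 places in the alphabet: r, p, n, l, j → h → f.
Second component goes 6, 5, 11, 16, 27 → 43 → 70 (each term is the sum of the two before it).
Metal — alternates platinum ↔ silver: platinum, silver, platinum, silver, platinum → silver → platinum.
So the next two labels are h-43-silver and f-70-platinum.

h-43-silver, f-70-platinum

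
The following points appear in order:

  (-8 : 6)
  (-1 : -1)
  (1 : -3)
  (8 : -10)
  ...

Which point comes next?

(10 : -12)

First slot: alternating steps +7, +2, +7, +2, …, so -8, -1, 1, 8 → 10.
Second slot goes 6, -1, -3, -10 → -12 (together with the first slot always sums to -2).
Putting it together: (10 : -12).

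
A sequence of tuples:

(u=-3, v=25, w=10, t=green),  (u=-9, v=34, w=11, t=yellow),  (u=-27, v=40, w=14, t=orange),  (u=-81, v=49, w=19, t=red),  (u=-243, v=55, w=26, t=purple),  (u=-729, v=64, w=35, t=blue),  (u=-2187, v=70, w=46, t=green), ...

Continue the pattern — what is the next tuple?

U: ×3 each step, so -3, -9, -27, -81, -243, -729, -2187 → -6561.
V: alternating steps +9, +6, +9, +6, …, so 25, 34, 40, 49, 55, 64, 70 → 79.
W: 10, 11, 14, 19, 26, 35, 46 → 59 (differences are 1, 3, 5, … (increasing by 2 each time)).
For the t, repeats green → yellow → orange → red → purple → blue: green, yellow, orange, red, purple, blue, green → yellow.
Putting it together: (u=-6561, v=79, w=59, t=yellow).

(u=-6561, v=79, w=59, t=yellow)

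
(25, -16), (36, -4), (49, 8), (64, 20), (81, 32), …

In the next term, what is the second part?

For the second part, +12 each step: -16, -4, 8, 20, 32 → 44.

44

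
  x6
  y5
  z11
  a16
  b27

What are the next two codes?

Letter: letters move forward 1 place in the alphabet, wrapping Z→A; x, y, z, a, b → c → d.
Second component — each term is the sum of the two before it: 6, 5, 11, 16, 27 → 43 → 70.
Putting the parts together: c43 and then d70.

c43 then d70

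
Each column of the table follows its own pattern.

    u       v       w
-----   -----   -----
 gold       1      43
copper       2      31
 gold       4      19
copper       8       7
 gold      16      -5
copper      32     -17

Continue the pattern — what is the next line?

gold  64  -29

For the column u, alternates gold ↔ copper: gold, copper, gold, copper, gold, copper → gold.
Column v goes 1, 2, 4, 8, 16, 32 → 64 (×2 each step).
Column w: −12 each step; 43, 31, 19, 7, -5, -17 → -29.
Combining the parts gives gold  64  -29.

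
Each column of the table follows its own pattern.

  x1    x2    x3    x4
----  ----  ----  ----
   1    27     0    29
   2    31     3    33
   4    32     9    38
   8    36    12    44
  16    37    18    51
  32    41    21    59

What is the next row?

Column x1: ×2 each step; 1, 2, 4, 8, 16, 32 → 64.
Column x2 goes 27, 31, 32, 36, 37, 41 → 42 (alternating steps +4, +1, +4, +1, …).
Column x3 — alternating steps +3, +6, +3, +6, …: 0, 3, 9, 12, 18, 21 → 27.
Column x4: differences are 4, 5, 6, … (increasing by 1 each time); 29, 33, 38, 44, 51, 59 → 68.
Putting it together: 64  42  27  68.

64  42  27  68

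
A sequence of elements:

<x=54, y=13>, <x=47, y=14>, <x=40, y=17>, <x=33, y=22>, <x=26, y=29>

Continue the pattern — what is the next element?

X: −7 each step; 54, 47, 40, 33, 26 → 19.
Y goes 13, 14, 17, 22, 29 → 38 (differences are 1, 3, 5, … (increasing by 2 each time)).
Putting it together: <x=19, y=38>.

<x=19, y=38>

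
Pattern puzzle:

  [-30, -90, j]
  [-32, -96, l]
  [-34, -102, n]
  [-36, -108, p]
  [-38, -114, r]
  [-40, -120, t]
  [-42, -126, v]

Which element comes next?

First value: −2 each step, so -30, -32, -34, -36, -38, -40, -42 → -44.
Second value: always 3 × the first value; -90, -96, -102, -108, -114, -120, -126 → -132.
Letter: letters move forward 2 places in the alphabet; j, l, n, p, r, t, v → x.
Combining the parts gives [-44, -132, x].

[-44, -132, x]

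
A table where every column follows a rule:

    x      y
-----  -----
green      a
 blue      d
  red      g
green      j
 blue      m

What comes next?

red  p

Column x: repeats green → blue → red; green, blue, red, green, blue → red.
Column y: a, d, g, j, m → p (letters move forward 3 places in the alphabet).
So the next line is red  p.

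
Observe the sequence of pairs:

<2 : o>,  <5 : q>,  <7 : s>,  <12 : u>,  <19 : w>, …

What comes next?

<31 : y>

First part — each term is the sum of the two before it: 2, 5, 7, 12, 19 → 31.
Letter goes o, q, s, u, w → y (letters move forward 2 places in the alphabet).
So the next pair is <31 : y>.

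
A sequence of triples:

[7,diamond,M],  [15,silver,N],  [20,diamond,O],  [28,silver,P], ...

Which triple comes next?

[33,diamond,Q]

First value: alternating steps +8, +5, +8, +5, …, so 7, 15, 20, 28 → 33.
Rank: alternates diamond ↔ silver, so diamond, silver, diamond, silver → diamond.
Letter — letters move forward 1 place in the alphabet: M, N, O, P → Q.
So the next triple is [33,diamond,Q].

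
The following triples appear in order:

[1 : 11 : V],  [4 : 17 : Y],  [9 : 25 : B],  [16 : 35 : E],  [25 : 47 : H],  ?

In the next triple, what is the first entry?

First entry — perfect squares: 1², 2², 3², …: 1, 4, 9, 16, 25 → 36.
For the second entry, differences are 6, 8, 10, … (increasing by 2 each time): 11, 17, 25, 35, 47 → 61.
Letter: letters move forward 3 places in the alphabet, wrapping Z→A; V, Y, B, E, H → K.

36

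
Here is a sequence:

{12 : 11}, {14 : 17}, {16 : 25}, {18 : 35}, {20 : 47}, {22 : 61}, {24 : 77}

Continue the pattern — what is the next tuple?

First value: +2 each step; 12, 14, 16, 18, 20, 22, 24 → 26.
Second value — differences are 6, 8, 10, … (increasing by 2 each time): 11, 17, 25, 35, 47, 61, 77 → 95.
So the next tuple is {26 : 95}.

{26 : 95}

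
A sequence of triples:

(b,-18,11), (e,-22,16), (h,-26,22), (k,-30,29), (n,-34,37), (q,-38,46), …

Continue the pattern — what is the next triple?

Letter goes b, e, h, k, n, q → t (letters move forward 3 places in the alphabet).
For the second slot, −4 each step: -18, -22, -26, -30, -34, -38 → -42.
Third slot: 11, 16, 22, 29, 37, 46 → 56 (differences are 5, 6, 7, … (increasing by 1 each time)).
So the next triple is (t,-42,56).

(t,-42,56)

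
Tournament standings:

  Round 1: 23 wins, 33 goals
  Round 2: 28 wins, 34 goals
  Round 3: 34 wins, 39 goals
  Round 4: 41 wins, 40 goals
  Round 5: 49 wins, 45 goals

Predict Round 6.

58 wins, 46 goals

Wins: 23, 28, 34, 41, 49 → 58 (differences are 5, 6, 7, … (increasing by 1 each time)).
Goals — alternating steps +1, +5, +1, +5, …: 33, 34, 39, 40, 45 → 46.
Combining the parts gives 58 wins, 46 goals.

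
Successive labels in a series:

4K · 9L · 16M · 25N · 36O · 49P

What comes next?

64Q

First component: perfect squares: 2², 3², 4², …; 4, 9, 16, 25, 36, 49 → 64.
Letter: K, L, M, N, O, P → Q (letters move forward 1 place in the alphabet).
Combining the parts gives 64Q.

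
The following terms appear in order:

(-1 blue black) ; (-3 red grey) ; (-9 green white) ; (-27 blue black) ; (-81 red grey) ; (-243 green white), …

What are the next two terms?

For the first entry, ×3 each step: -1, -3, -9, -27, -81, -243 → -729 → -2187.
Colour: repeats blue → red → green, so blue, red, green, blue, red, green → blue → red.
For the shade, repeats black → grey → white: black, grey, white, black, grey, white → black → grey.
Putting the parts together: (-729 blue black) and then (-2187 red grey).

(-729 blue black), (-2187 red grey)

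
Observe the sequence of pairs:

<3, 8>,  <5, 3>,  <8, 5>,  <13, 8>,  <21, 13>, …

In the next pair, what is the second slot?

21

First slot: 3, 5, 8, 13, 21 → 34 (each term is the sum of the two before it).
Second slot — always the previous value of the first slot: 8, 3, 5, 8, 13 → 21.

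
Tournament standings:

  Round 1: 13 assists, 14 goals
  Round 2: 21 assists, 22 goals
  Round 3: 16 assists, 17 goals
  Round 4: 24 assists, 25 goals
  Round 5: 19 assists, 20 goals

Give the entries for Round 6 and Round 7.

27 assists, 28 goals; 22 assists, 23 goals

For the assists, alternating steps +8, −5, +8, −5, …: 13, 21, 16, 24, 19 → 27 → 22.
Goals: always 1 more than the assists; 14, 22, 17, 25, 20 → 28 → 23.
Putting the parts together: 27 assists, 28 goals and then 22 assists, 23 goals.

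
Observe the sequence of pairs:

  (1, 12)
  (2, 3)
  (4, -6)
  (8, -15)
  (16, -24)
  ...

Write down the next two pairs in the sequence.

(32, -33), (64, -42)

First coordinate: 1, 2, 4, 8, 16 → 32 → 64 (×2 each step).
Second coordinate — −9 each step: 12, 3, -6, -15, -24 → -33 → -42.
So the next two pairs are (32, -33) and (64, -42).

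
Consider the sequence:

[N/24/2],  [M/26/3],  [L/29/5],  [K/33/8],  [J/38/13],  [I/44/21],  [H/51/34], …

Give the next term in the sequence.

Letter: letters move back 1 place in the alphabet; N, M, L, K, J, I, H → G.
Second entry: differences are 2, 3, 4, … (increasing by 1 each time); 24, 26, 29, 33, 38, 44, 51 → 59.
Third entry: each term is the sum of the two before it, so 2, 3, 5, 8, 13, 21, 34 → 55.
So the next term is [G/59/55].

[G/59/55]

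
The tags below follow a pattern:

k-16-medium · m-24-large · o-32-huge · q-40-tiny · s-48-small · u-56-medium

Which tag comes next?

w-64-large

Letter: letters move forward 2 places in the alphabet; k, m, o, q, s, u → w.
Second component: 16, 24, 32, 40, 48, 56 → 64 (+8 each step).
For the size, repeats medium → large → huge → tiny → small: medium, large, huge, tiny, small, medium → large.
Putting it together: w-64-large.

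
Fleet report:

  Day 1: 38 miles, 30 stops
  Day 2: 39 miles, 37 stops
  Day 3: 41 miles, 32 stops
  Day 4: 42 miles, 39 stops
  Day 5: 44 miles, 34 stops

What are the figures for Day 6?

Miles — alternating steps +1, +2, +1, +2, …: 38, 39, 41, 42, 44 → 45.
Stops — alternating steps +7, −5, +7, −5, …: 30, 37, 32, 39, 34 → 41.
So the next line is 45 miles, 41 stops.

45 miles, 41 stops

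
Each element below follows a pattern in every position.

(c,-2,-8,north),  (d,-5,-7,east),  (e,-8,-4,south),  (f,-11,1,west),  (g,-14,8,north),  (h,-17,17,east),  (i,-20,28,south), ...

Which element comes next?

(j,-23,41,west)

Letter: letters move forward 1 place in the alphabet; c, d, e, f, g, h, i → j.
Second slot: −3 each step; -2, -5, -8, -11, -14, -17, -20 → -23.
Third slot — differences are 1, 3, 5, … (increasing by 2 each time): -8, -7, -4, 1, 8, 17, 28 → 41.
Direction: north, east, south, west, north, east, south → west (repeats north → east → south → west).
Combining the parts gives (j,-23,41,west).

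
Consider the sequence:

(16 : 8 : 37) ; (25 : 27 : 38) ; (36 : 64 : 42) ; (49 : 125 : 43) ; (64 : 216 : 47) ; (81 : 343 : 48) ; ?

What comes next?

(100 : 512 : 52)

First slot goes 16, 25, 36, 49, 64, 81 → 100 (perfect squares: 4², 5², 6², …).
Second slot goes 8, 27, 64, 125, 216, 343 → 512 (perfect cubes: 2³, 3³, 4³, …).
Third slot: alternating steps +1, +4, +1, +4, …; 37, 38, 42, 43, 47, 48 → 52.
So the next tuple is (100 : 512 : 52).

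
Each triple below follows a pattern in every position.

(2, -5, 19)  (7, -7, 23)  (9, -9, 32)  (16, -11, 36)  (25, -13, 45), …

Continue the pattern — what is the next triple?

First coordinate goes 2, 7, 9, 16, 25 → 41 (each term is the sum of the two before it).
Second coordinate: −2 each step; -5, -7, -9, -11, -13 → -15.
Third coordinate: 19, 23, 32, 36, 45 → 49 (alternating steps +4, +9, +4, +9, …).
Putting it together: (41, -15, 49).

(41, -15, 49)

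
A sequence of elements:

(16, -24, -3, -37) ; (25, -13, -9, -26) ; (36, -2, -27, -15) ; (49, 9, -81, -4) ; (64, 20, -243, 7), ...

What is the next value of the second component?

31

Second component: +11 each step; -24, -13, -2, 9, 20 → 31.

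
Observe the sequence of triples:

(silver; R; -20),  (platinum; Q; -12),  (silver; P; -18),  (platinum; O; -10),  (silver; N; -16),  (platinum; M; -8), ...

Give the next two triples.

(silver; L; -14), (platinum; K; -6)

Metal: alternates silver ↔ platinum, so silver, platinum, silver, platinum, silver, platinum → silver → platinum.
Letter: letters move back 1 place in the alphabet; R, Q, P, O, N, M → L → K.
Third component goes -20, -12, -18, -10, -16, -8 → -14 → -6 (alternating steps +8, −6, +8, −6, …).
Putting the parts together: (silver; L; -14) and then (platinum; K; -6).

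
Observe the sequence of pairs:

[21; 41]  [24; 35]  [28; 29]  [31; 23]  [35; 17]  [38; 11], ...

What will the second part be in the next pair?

5

For the first part, alternating steps +3, +4, +3, +4, …: 21, 24, 28, 31, 35, 38 → 42.
Second part: −6 each step; 41, 35, 29, 23, 17, 11 → 5.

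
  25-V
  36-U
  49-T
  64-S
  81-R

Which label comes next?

100-Q

First component — perfect squares: 5², 6², 7², …: 25, 36, 49, 64, 81 → 100.
Letter — letters move back 1 place in the alphabet: V, U, T, S, R → Q.
So the next label is 100-Q.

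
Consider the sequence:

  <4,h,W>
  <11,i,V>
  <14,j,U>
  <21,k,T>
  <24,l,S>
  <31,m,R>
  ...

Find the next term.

<34,n,Q>

First part — alternating steps +7, +3, +7, +3, …: 4, 11, 14, 21, 24, 31 → 34.
First letter — letters move forward 1 place in the alphabet: h, i, j, k, l, m → n.
Second letter — letters move back 1 place in the alphabet: W, V, U, T, S, R → Q.
Combining the parts gives <34,n,Q>.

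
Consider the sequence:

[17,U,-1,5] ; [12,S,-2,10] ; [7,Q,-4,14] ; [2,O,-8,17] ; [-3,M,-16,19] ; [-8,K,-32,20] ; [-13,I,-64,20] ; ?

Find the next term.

[-18,G,-128,19]

First slot goes 17, 12, 7, 2, -3, -8, -13 → -18 (−5 each step).
Letter: letters move back 2 places in the alphabet, so U, S, Q, O, M, K, I → G.
Third slot: ×2 each step; -1, -2, -4, -8, -16, -32, -64 → -128.
Fourth slot: differences are 5, 4, 3, … (decreasing by 1 each time), so 5, 10, 14, 17, 19, 20, 20 → 19.
Combining the parts gives [-18,G,-128,19].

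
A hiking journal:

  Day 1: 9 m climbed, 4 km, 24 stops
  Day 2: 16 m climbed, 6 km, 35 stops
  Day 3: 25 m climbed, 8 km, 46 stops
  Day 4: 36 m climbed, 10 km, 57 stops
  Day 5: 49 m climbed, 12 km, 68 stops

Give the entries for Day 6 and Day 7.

64 m climbed, 14 km, 79 stops; 81 m climbed, 16 km, 90 stops

M climbed: 9, 16, 25, 36, 49 → 64 → 81 (perfect squares: 3², 4², 5², …).
Km: 4, 6, 8, 10, 12 → 14 → 16 (+2 each step).
Stops — +11 each step: 24, 35, 46, 57, 68 → 79 → 90.
So the next two lines are 64 m climbed, 14 km, 79 stops and 81 m climbed, 16 km, 90 stops.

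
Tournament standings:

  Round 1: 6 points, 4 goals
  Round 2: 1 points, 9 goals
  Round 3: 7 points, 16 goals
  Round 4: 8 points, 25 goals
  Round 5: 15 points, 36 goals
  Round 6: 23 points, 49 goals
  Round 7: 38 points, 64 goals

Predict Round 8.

61 points, 81 goals

For the points, each term is the sum of the two before it: 6, 1, 7, 8, 15, 23, 38 → 61.
For the goals, perfect squares: 2², 3², 4², …: 4, 9, 16, 25, 36, 49, 64 → 81.
So the next row is 61 points, 81 goals.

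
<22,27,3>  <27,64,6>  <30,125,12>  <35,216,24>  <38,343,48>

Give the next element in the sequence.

<43,512,96>

First component: alternating steps +5, +3, +5, +3, …, so 22, 27, 30, 35, 38 → 43.
Second component: perfect cubes: 3³, 4³, 5³, …; 27, 64, 125, 216, 343 → 512.
Third component: ×2 each step, so 3, 6, 12, 24, 48 → 96.
Putting it together: <43,512,96>.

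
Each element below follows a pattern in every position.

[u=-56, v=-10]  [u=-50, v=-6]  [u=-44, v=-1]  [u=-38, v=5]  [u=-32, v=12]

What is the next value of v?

For the v, differences are 4, 5, 6, … (increasing by 1 each time): -10, -6, -1, 5, 12 → 20.

20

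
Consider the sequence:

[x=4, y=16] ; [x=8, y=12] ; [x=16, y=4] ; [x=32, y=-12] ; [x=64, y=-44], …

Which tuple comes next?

[x=128, y=-108]

X goes 4, 8, 16, 32, 64 → 128 (×2 each step).
Y: 16, 12, 4, -12, -44 → -108 (together with the x always sums to 20).
Combining the parts gives [x=128, y=-108].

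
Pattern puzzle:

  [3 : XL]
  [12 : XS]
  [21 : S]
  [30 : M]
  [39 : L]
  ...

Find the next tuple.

First slot: +9 each step; 3, 12, 21, 30, 39 → 48.
Size: runs through clothing sizes XS→XL; XL, XS, S, M, L → XL.
Combining the parts gives [48 : XL].

[48 : XL]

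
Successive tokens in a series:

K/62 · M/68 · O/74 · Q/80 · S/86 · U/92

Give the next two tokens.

Letter goes K, M, O, Q, S, U → W → Y (letters move forward 2 places in the alphabet).
Second component: +6 each step; 62, 68, 74, 80, 86, 92 → 98 → 104.
Putting the parts together: W/98 and then Y/104.

W/98, Y/104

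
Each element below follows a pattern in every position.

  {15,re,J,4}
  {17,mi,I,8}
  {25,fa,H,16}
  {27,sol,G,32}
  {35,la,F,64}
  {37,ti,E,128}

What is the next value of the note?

do

Note goes re, mi, fa, sol, la, ti → do (runs through the solfège scale do→ti).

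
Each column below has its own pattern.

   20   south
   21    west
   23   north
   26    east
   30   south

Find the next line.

First component: differences are 1, 2, 3, … (increasing by 1 each time); 20, 21, 23, 26, 30 → 35.
Direction — repeats south → west → north → east: south, west, north, east, south → west.
Combining the parts gives 35  west.

35  west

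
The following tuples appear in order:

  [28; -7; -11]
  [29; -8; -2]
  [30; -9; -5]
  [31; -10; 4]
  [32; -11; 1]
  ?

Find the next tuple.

First part — +1 each step: 28, 29, 30, 31, 32 → 33.
Second part: −1 each step, so -7, -8, -9, -10, -11 → -12.
Third part: alternating steps +9, −3, +9, −3, …; -11, -2, -5, 4, 1 → 10.
Combining the parts gives [33; -12; 10].

[33; -12; 10]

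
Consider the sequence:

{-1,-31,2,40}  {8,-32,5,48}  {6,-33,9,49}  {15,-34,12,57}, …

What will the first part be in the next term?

First part goes -1, 8, 6, 15 → 13 (alternating steps +9, −2, +9, −2, …).

13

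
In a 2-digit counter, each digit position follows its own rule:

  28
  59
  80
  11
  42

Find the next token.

First digit goes 2, 5, 8, 1, 4 → 7 (+3 each step, mod 10).
Second digit: 8, 9, 0, 1, 2 → 3 (+1 each step, mod 10).
Putting it together: 73.

73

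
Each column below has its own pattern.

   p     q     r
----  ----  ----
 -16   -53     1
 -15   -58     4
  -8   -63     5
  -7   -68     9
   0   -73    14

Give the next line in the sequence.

1  -78  23

Column p — alternating steps +1, +7, +1, +7, …: -16, -15, -8, -7, 0 → 1.
For the column q, −5 each step: -53, -58, -63, -68, -73 → -78.
Column r goes 1, 4, 5, 9, 14 → 23 (each term is the sum of the two before it).
So the next line is 1  -78  23.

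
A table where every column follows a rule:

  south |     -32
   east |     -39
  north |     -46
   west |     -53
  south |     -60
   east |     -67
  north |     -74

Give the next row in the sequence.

west  -81

Direction: south, east, north, west, south, east, north → west (repeats south → east → north → west).
Second component — −7 each step: -32, -39, -46, -53, -60, -67, -74 → -81.
Putting it together: west  -81.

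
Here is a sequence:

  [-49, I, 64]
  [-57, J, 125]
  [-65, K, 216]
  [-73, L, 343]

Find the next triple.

First value: −8 each step; -49, -57, -65, -73 → -81.
Letter goes I, J, K, L → M (letters move forward 1 place in the alphabet).
Third value — perfect cubes: 4³, 5³, 6³, …: 64, 125, 216, 343 → 512.
Combining the parts gives [-81, M, 512].

[-81, M, 512]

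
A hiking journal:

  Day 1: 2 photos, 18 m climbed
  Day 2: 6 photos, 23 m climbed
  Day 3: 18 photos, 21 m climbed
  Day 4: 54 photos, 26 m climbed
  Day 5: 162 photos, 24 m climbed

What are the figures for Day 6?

Photos goes 2, 6, 18, 54, 162 → 486 (×3 each step).
M climbed: alternating steps +5, −2, +5, −2, …; 18, 23, 21, 26, 24 → 29.
So the next line is 486 photos, 29 m climbed.

486 photos, 29 m climbed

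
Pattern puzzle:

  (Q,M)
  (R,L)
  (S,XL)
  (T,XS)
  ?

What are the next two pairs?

For the letter, letters move forward 1 place in the alphabet: Q, R, S, T → U → V.
Size — runs through clothing sizes XS→XL: M, L, XL, XS → S → M.
So the next two pairs are (U,S) and (V,M).

(U,S), (V,M)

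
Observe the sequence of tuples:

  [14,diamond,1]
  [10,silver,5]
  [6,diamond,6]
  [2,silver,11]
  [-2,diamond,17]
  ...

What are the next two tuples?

First slot: −4 each step; 14, 10, 6, 2, -2 → -6 → -10.
Rank: alternates diamond ↔ silver; diamond, silver, diamond, silver, diamond → silver → diamond.
Third slot: each term is the sum of the two before it; 1, 5, 6, 11, 17 → 28 → 45.
So the next two tuples are [-6,silver,28] and [-10,diamond,45].

[-6,silver,28], [-10,diamond,45]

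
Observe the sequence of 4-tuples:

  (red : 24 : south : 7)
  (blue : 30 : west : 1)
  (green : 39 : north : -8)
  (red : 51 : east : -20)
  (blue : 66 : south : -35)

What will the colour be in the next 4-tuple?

green

Colour: repeats red → blue → green, so red, blue, green, red, blue → green.
Second part goes 24, 30, 39, 51, 66 → 84 (differences are 6, 9, 12, … (increasing by 3 each time)).
For the direction, repeats south → west → north → east: south, west, north, east, south → west.
Fourth part: together with the second part always sums to 31; 7, 1, -8, -20, -35 → -53.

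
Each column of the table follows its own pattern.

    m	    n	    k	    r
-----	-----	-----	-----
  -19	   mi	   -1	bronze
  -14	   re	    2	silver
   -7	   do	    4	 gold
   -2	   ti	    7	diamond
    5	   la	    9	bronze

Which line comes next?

10  sol  12  silver

Column m: -19, -14, -7, -2, 5 → 10 (alternating steps +5, +7, +5, +7, …).
Column n: runs backward through the solfège scale do→ti, so mi, re, do, ti, la → sol.
Column k — alternating steps +3, +2, +3, +2, …: -1, 2, 4, 7, 9 → 12.
Column r: bronze, silver, gold, diamond, bronze → silver (repeats bronze → silver → gold → diamond).
Putting it together: 10  sol  12  silver.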